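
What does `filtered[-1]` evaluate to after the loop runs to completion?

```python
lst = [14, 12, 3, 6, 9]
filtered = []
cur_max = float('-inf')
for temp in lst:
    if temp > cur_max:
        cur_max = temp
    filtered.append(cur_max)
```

Let's trace through this code step by step.

Initialize: lst = [14, 12, 3, 6, 9]
Initialize: filtered = []
Initialize: cur_max = -inf
Entering loop: for temp in lst:
After iteration 1: temp = 14, filtered = [14], cur_max = 14
After iteration 2: temp = 12, filtered = [14, 14], cur_max = 14
After iteration 3: temp = 3, filtered = [14, 14, 14], cur_max = 14
After iteration 4: temp = 6, filtered = [14, 14, 14, 14], cur_max = 14
After iteration 5: temp = 9, filtered = [14, 14, 14, 14, 14], cur_max = 14
Loop ends.
filtered[-1] = 14

Final answer: 14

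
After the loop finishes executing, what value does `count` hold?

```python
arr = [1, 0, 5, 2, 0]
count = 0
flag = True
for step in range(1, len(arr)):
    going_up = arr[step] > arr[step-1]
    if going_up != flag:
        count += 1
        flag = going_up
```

Let's trace through this code step by step.

Initialize: arr = [1, 0, 5, 2, 0]
Initialize: count = 0
Initialize: flag = True
Entering loop: for step in range(1, len(arr)):
After iteration 1: step = 1, count = 1, flag = False, going_up = False
After iteration 2: step = 2, count = 2, flag = True, going_up = True
After iteration 3: step = 3, count = 3, flag = False, going_up = False
After iteration 4: step = 4, count = 3, flag = False, going_up = False
Loop ends.

Final answer: 3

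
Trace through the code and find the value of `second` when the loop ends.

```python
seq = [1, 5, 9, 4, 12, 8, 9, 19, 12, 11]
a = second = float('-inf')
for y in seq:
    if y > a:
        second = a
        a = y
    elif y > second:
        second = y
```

Let's trace through this code step by step.

Initialize: seq = [1, 5, 9, 4, 12, 8, 9, 19, 12, 11]
Initialize: a = -inf
Initialize: second = -inf
Entering loop: for y in seq:
After iteration 1: y = 1, a = 1, second = -inf
After iteration 2: y = 5, a = 5, second = 1
After iteration 3: y = 9, a = 9, second = 5
After iteration 4: y = 4, a = 9, second = 5
After iteration 5: y = 12, a = 12, second = 9
After iteration 6: y = 8, a = 12, second = 9
After iteration 7: y = 9, a = 12, second = 9
After iteration 8: y = 19, a = 19, second = 12
After iteration 9: y = 12, a = 19, second = 12
After iteration 10: y = 11, a = 19, second = 12
Loop ends.

Final answer: 12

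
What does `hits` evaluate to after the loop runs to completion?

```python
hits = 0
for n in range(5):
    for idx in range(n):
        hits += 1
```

Let's trace through this code step by step.

Initialize: hits = 0
Entering loop: for n in range(5):
After iteration 1: n = 0, hits = 0
After iteration 2: n = 1, hits = 1, idx = 0
After iteration 3: n = 2, hits = 3, idx = 1
After iteration 4: n = 3, hits = 6, idx = 2
After iteration 5: n = 4, hits = 10, idx = 3
Loop ends.

Final answer: 10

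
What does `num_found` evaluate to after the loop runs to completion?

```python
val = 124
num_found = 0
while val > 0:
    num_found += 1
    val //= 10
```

Let's trace through this code step by step.

Initialize: val = 124
Initialize: num_found = 0
Entering loop: while val > 0:
After iteration 1: val = 12, num_found = 1
After iteration 2: val = 1, num_found = 2
After iteration 3: val = 0, num_found = 3
Loop ends.

Final answer: 3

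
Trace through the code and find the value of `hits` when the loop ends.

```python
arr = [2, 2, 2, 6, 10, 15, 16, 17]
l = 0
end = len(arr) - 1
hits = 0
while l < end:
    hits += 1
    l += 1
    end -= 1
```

Let's trace through this code step by step.

Initialize: arr = [2, 2, 2, 6, 10, 15, 16, 17]
Initialize: l = 0
Initialize: end = 7
Initialize: hits = 0
Entering loop: while l < end:
After iteration 1: l = 1, end = 6, hits = 1
After iteration 2: l = 2, end = 5, hits = 2
After iteration 3: l = 3, end = 4, hits = 3
After iteration 4: l = 4, end = 3, hits = 4
Loop ends.

Final answer: 4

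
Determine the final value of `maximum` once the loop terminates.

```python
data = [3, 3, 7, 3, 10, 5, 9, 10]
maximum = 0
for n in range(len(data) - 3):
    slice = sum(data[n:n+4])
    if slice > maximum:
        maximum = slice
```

Let's trace through this code step by step.

Initialize: data = [3, 3, 7, 3, 10, 5, 9, 10]
Initialize: maximum = 0
Entering loop: for n in range(len(data) - 3):
After iteration 1: n = 0, maximum = 16, slice = 16
After iteration 2: n = 1, maximum = 23, slice = 23
After iteration 3: n = 2, maximum = 25, slice = 25
After iteration 4: n = 3, maximum = 27, slice = 27
After iteration 5: n = 4, maximum = 34, slice = 34
Loop ends.

Final answer: 34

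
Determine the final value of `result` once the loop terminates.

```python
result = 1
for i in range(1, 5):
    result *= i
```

Let's trace through this code step by step.

Initialize: result = 1
Entering loop: for i in range(1, 5):
After iteration 1: i = 1, result = 1
After iteration 2: i = 2, result = 2
After iteration 3: i = 3, result = 6
After iteration 4: i = 4, result = 24
Loop ends.

Final answer: 24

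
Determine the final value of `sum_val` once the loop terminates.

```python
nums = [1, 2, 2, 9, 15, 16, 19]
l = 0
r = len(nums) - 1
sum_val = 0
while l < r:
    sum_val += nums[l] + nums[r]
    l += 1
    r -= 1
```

Let's trace through this code step by step.

Initialize: nums = [1, 2, 2, 9, 15, 16, 19]
Initialize: l = 0
Initialize: r = 6
Initialize: sum_val = 0
Entering loop: while l < r:
After iteration 1: l = 1, r = 5, sum_val = 20
After iteration 2: l = 2, r = 4, sum_val = 38
After iteration 3: l = 3, r = 3, sum_val = 55
Loop ends.

Final answer: 55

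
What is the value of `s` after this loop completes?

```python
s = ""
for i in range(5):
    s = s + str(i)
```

Let's trace through this code step by step.

Initialize: s = ''
Entering loop: for i in range(5):
After iteration 1: i = 0, s = '0'
After iteration 2: i = 1, s = '01'
After iteration 3: i = 2, s = '012'
After iteration 4: i = 3, s = '0123'
After iteration 5: i = 4, s = '01234'
Loop ends.

Final answer: '01234'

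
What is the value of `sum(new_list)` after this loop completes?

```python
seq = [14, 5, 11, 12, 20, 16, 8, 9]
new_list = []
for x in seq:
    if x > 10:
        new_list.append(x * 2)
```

Let's trace through this code step by step.

Initialize: seq = [14, 5, 11, 12, 20, 16, 8, 9]
Initialize: new_list = []
Entering loop: for x in seq:
After iteration 1: x = 14, new_list = [28]
After iteration 2: x = 5, new_list = [28]
After iteration 3: x = 11, new_list = [28, 22]
After iteration 4: x = 12, new_list = [28, 22, 24]
After iteration 5: x = 20, new_list = [28, 22, 24, 40]
After iteration 6: x = 16, new_list = [28, 22, 24, 40, 32]
After iteration 7: x = 8, new_list = [28, 22, 24, 40, 32]
After iteration 8: x = 9, new_list = [28, 22, 24, 40, 32]
Loop ends.
sum(new_list) = 146

Final answer: 146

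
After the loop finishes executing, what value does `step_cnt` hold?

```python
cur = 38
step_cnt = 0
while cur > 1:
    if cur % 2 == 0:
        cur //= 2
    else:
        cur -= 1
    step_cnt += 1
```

Let's trace through this code step by step.

Initialize: cur = 38
Initialize: step_cnt = 0
Entering loop: while cur > 1:
After iteration 1: cur = 19, step_cnt = 1
After iteration 2: cur = 18, step_cnt = 2
After iteration 3: cur = 9, step_cnt = 3
After iteration 4: cur = 8, step_cnt = 4
After iteration 5: cur = 4, step_cnt = 5
After iteration 6: cur = 2, step_cnt = 6
After iteration 7: cur = 1, step_cnt = 7
Loop ends.

Final answer: 7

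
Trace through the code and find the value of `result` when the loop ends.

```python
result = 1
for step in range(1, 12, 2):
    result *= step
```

Let's trace through this code step by step.

Initialize: result = 1
Entering loop: for step in range(1, 12, 2):
After iteration 1: step = 1, result = 1
After iteration 2: step = 3, result = 3
After iteration 3: step = 5, result = 15
After iteration 4: step = 7, result = 105
After iteration 5: step = 9, result = 945
After iteration 6: step = 11, result = 10395
Loop ends.

Final answer: 10395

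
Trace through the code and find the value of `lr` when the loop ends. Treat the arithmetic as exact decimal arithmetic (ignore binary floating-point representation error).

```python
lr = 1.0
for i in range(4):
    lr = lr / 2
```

Let's trace through this code step by step.

Initialize: lr = 1.0
Entering loop: for i in range(4):
After iteration 1: i = 0, lr = 0.5
After iteration 2: i = 1, lr = 0.25
After iteration 3: i = 2, lr = 0.125
After iteration 4: i = 3, lr = 0.0625
Loop ends.

Final answer: 0.0625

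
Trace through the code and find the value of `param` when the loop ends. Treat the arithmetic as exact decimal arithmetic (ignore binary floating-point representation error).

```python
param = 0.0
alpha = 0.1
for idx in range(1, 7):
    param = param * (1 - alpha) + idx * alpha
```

Let's trace through this code step by step.

Initialize: param = 0.0
Initialize: alpha = 0.1
Entering loop: for idx in range(1, 7):
After iteration 1: idx = 1, param = 0.1
After iteration 2: idx = 2, param = 0.29
After iteration 3: idx = 3, param = 0.561
After iteration 4: idx = 4, param = 0.9049
After iteration 5: idx = 5, param = 1.31441
After iteration 6: idx = 6, param = 1.782969
Loop ends.

Final answer: 1.782969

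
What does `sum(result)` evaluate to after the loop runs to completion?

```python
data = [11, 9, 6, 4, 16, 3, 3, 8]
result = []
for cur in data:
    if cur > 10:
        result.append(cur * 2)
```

Let's trace through this code step by step.

Initialize: data = [11, 9, 6, 4, 16, 3, 3, 8]
Initialize: result = []
Entering loop: for cur in data:
After iteration 1: cur = 11, result = [22]
After iteration 2: cur = 9, result = [22]
After iteration 3: cur = 6, result = [22]
After iteration 4: cur = 4, result = [22]
After iteration 5: cur = 16, result = [22, 32]
After iteration 6: cur = 3, result = [22, 32]
After iteration 7: cur = 3, result = [22, 32]
After iteration 8: cur = 8, result = [22, 32]
Loop ends.
sum(result) = 54

Final answer: 54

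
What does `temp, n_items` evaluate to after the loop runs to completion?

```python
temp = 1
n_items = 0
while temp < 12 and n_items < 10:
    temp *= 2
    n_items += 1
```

Let's trace through this code step by step.

Initialize: temp = 1
Initialize: n_items = 0
Entering loop: while temp < 12 and n_items < 10:
After iteration 1: temp = 2, n_items = 1
After iteration 2: temp = 4, n_items = 2
After iteration 3: temp = 8, n_items = 3
After iteration 4: temp = 16, n_items = 4
Loop ends.

Final answer: 16, 4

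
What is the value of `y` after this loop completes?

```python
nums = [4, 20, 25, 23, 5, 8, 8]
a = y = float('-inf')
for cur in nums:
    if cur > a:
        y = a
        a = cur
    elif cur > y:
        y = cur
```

Let's trace through this code step by step.

Initialize: nums = [4, 20, 25, 23, 5, 8, 8]
Initialize: a = -inf
Initialize: y = -inf
Entering loop: for cur in nums:
After iteration 1: cur = 4, a = 4, y = -inf
After iteration 2: cur = 20, a = 20, y = 4
After iteration 3: cur = 25, a = 25, y = 20
After iteration 4: cur = 23, a = 25, y = 23
After iteration 5: cur = 5, a = 25, y = 23
After iteration 6: cur = 8, a = 25, y = 23
After iteration 7: cur = 8, a = 25, y = 23
Loop ends.

Final answer: 23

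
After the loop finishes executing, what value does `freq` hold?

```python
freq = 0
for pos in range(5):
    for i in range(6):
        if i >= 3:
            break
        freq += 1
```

Let's trace through this code step by step.

Initialize: freq = 0
Entering loop: for pos in range(5):
After iteration 1: pos = 0, freq = 3
After iteration 2: pos = 1, freq = 6
After iteration 3: pos = 2, freq = 9
After iteration 4: pos = 3, freq = 12
After iteration 5: pos = 4, freq = 15
Loop ends.

Final answer: 15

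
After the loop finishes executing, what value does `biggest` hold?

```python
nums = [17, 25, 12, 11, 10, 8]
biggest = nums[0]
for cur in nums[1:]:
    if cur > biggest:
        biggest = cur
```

Let's trace through this code step by step.

Initialize: nums = [17, 25, 12, 11, 10, 8]
Initialize: biggest = 17
Entering loop: for cur in nums[1:]:
After iteration 1: cur = 25, biggest = 25
After iteration 2: cur = 12, biggest = 25
After iteration 3: cur = 11, biggest = 25
After iteration 4: cur = 10, biggest = 25
After iteration 5: cur = 8, biggest = 25
Loop ends.

Final answer: 25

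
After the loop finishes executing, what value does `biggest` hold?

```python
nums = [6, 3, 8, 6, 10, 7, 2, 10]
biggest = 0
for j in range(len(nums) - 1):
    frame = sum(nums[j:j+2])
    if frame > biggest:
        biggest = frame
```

Let's trace through this code step by step.

Initialize: nums = [6, 3, 8, 6, 10, 7, 2, 10]
Initialize: biggest = 0
Entering loop: for j in range(len(nums) - 1):
After iteration 1: j = 0, biggest = 9, frame = 9
After iteration 2: j = 1, biggest = 11, frame = 11
After iteration 3: j = 2, biggest = 14, frame = 14
After iteration 4: j = 3, biggest = 16, frame = 16
After iteration 5: j = 4, biggest = 17, frame = 17
After iteration 6: j = 5, biggest = 17, frame = 9
After iteration 7: j = 6, biggest = 17, frame = 12
Loop ends.

Final answer: 17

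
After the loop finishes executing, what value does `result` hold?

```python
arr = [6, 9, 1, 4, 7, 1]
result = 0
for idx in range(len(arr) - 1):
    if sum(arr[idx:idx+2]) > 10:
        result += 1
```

Let's trace through this code step by step.

Initialize: arr = [6, 9, 1, 4, 7, 1]
Initialize: result = 0
Entering loop: for idx in range(len(arr) - 1):
After iteration 1: idx = 0, result = 1
After iteration 2: idx = 1, result = 1
After iteration 3: idx = 2, result = 1
After iteration 4: idx = 3, result = 2
After iteration 5: idx = 4, result = 2
Loop ends.

Final answer: 2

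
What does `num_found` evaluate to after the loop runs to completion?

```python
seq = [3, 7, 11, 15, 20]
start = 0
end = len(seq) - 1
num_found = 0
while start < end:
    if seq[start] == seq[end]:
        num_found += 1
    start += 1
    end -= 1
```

Let's trace through this code step by step.

Initialize: seq = [3, 7, 11, 15, 20]
Initialize: start = 0
Initialize: end = 4
Initialize: num_found = 0
Entering loop: while start < end:
After iteration 1: start = 1, end = 3, num_found = 0
After iteration 2: start = 2, end = 2, num_found = 0
Loop ends.

Final answer: 0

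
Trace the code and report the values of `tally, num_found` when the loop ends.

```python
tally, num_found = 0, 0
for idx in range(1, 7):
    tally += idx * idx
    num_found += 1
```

Let's trace through this code step by step.

Initialize: tally = 0
Initialize: num_found = 0
Entering loop: for idx in range(1, 7):
After iteration 1: idx = 1, tally = 1, num_found = 1
After iteration 2: idx = 2, tally = 5, num_found = 2
After iteration 3: idx = 3, tally = 14, num_found = 3
After iteration 4: idx = 4, tally = 30, num_found = 4
After iteration 5: idx = 5, tally = 55, num_found = 5
After iteration 6: idx = 6, tally = 91, num_found = 6
Loop ends.

Final answer: 91, 6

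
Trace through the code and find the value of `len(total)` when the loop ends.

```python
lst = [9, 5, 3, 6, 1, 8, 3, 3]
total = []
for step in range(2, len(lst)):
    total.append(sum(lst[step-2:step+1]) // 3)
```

Let's trace through this code step by step.

Initialize: lst = [9, 5, 3, 6, 1, 8, 3, 3]
Initialize: total = []
Entering loop: for step in range(2, len(lst)):
After iteration 1: step = 2, total = [5]
After iteration 2: step = 3, total = [5, 4]
After iteration 3: step = 4, total = [5, 4, 3]
After iteration 4: step = 5, total = [5, 4, 3, 5]
After iteration 5: step = 6, total = [5, 4, 3, 5, 4]
After iteration 6: step = 7, total = [5, 4, 3, 5, 4, 4]
Loop ends.
len(total) = 6

Final answer: 6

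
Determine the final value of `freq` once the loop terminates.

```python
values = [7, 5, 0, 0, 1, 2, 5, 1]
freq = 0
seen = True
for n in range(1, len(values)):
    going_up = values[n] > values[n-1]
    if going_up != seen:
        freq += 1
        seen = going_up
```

Let's trace through this code step by step.

Initialize: values = [7, 5, 0, 0, 1, 2, 5, 1]
Initialize: freq = 0
Initialize: seen = True
Entering loop: for n in range(1, len(values)):
After iteration 1: n = 1, freq = 1, seen = False, going_up = False
After iteration 2: n = 2, freq = 1, seen = False, going_up = False
After iteration 3: n = 3, freq = 1, seen = False, going_up = False
After iteration 4: n = 4, freq = 2, seen = True, going_up = True
After iteration 5: n = 5, freq = 2, seen = True, going_up = True
After iteration 6: n = 6, freq = 2, seen = True, going_up = True
After iteration 7: n = 7, freq = 3, seen = False, going_up = False
Loop ends.

Final answer: 3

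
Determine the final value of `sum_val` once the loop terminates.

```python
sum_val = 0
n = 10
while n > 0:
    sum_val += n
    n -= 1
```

Let's trace through this code step by step.

Initialize: sum_val = 0
Initialize: n = 10
Entering loop: while n > 0:
After iteration 1: sum_val = 10, n = 9
After iteration 2: sum_val = 19, n = 8
After iteration 3: sum_val = 27, n = 7
After iteration 4: sum_val = 34, n = 6
After iteration 5: sum_val = 40, n = 5
After iteration 6: sum_val = 45, n = 4
After iteration 7: sum_val = 49, n = 3
After iteration 8: sum_val = 52, n = 2
After iteration 9: sum_val = 54, n = 1
After iteration 10: sum_val = 55, n = 0
Loop ends.

Final answer: 55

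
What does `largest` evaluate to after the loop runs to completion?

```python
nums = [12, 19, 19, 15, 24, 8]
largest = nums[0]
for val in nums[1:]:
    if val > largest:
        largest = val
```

Let's trace through this code step by step.

Initialize: nums = [12, 19, 19, 15, 24, 8]
Initialize: largest = 12
Entering loop: for val in nums[1:]:
After iteration 1: val = 19, largest = 19
After iteration 2: val = 19, largest = 19
After iteration 3: val = 15, largest = 19
After iteration 4: val = 24, largest = 24
After iteration 5: val = 8, largest = 24
Loop ends.

Final answer: 24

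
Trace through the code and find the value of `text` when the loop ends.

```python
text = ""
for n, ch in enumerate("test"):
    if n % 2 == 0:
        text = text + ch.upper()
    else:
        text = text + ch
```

Let's trace through this code step by step.

Initialize: text = ''
Entering loop: for n, ch in enumerate("test"):
After iteration 1: n = 0, ch = 't', text = 'T'
After iteration 2: n = 1, ch = 'e', text = 'Te'
After iteration 3: n = 2, ch = 's', text = 'TeS'
After iteration 4: n = 3, ch = 't', text = 'TeSt'
Loop ends.

Final answer: 'TeSt'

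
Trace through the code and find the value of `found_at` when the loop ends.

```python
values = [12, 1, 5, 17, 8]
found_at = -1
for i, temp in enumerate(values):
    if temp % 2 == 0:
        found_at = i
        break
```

Let's trace through this code step by step.

Initialize: values = [12, 1, 5, 17, 8]
Initialize: found_at = -1
Entering loop: for i, temp in enumerate(values):
After iteration 1: i = 0, temp = 12, found_at = 0
Loop ends.

Final answer: 0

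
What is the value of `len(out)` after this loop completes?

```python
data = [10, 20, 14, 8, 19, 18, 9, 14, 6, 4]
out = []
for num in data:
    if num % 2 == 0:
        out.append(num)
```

Let's trace through this code step by step.

Initialize: data = [10, 20, 14, 8, 19, 18, 9, 14, 6, 4]
Initialize: out = []
Entering loop: for num in data:
After iteration 1: num = 10, out = [10]
After iteration 2: num = 20, out = [10, 20]
After iteration 3: num = 14, out = [10, 20, 14]
After iteration 4: num = 8, out = [10, 20, 14, 8]
After iteration 5: num = 19, out = [10, 20, 14, 8]
After iteration 6: num = 18, out = [10, 20, 14, 8, 18]
After iteration 7: num = 9, out = [10, 20, 14, 8, 18]
After iteration 8: num = 14, out = [10, 20, 14, 8, 18, 14]
After iteration 9: num = 6, out = [10, 20, 14, 8, 18, 14, 6]
After iteration 10: num = 4, out = [10, 20, 14, 8, 18, 14, 6, 4]
Loop ends.
len(out) = 8

Final answer: 8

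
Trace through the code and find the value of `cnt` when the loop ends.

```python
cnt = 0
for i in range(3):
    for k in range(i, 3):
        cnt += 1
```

Let's trace through this code step by step.

Initialize: cnt = 0
Entering loop: for i in range(3):
After iteration 1: i = 0, cnt = 3
After iteration 2: i = 1, cnt = 5
After iteration 3: i = 2, cnt = 6
Loop ends.

Final answer: 6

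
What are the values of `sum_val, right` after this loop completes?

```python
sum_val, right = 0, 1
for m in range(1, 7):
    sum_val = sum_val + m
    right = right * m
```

Let's trace through this code step by step.

Initialize: sum_val = 0
Initialize: right = 1
Entering loop: for m in range(1, 7):
After iteration 1: m = 1, sum_val = 1, right = 1
After iteration 2: m = 2, sum_val = 3, right = 2
After iteration 3: m = 3, sum_val = 6, right = 6
After iteration 4: m = 4, sum_val = 10, right = 24
After iteration 5: m = 5, sum_val = 15, right = 120
After iteration 6: m = 6, sum_val = 21, right = 720
Loop ends.

Final answer: 21, 720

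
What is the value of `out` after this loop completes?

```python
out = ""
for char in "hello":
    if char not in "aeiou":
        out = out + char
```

Let's trace through this code step by step.

Initialize: out = ''
Entering loop: for char in "hello":
After iteration 1: char = 'h', out = 'h'
After iteration 2: char = 'e', out = 'h'
After iteration 3: char = 'l', out = 'hl'
After iteration 4: char = 'l', out = 'hll'
After iteration 5: char = 'o', out = 'hll'
Loop ends.

Final answer: 'hll'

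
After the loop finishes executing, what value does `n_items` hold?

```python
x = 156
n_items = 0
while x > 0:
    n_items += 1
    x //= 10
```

Let's trace through this code step by step.

Initialize: x = 156
Initialize: n_items = 0
Entering loop: while x > 0:
After iteration 1: x = 15, n_items = 1
After iteration 2: x = 1, n_items = 2
After iteration 3: x = 0, n_items = 3
Loop ends.

Final answer: 3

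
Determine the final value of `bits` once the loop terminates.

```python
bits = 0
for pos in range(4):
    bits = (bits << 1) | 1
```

Let's trace through this code step by step.

Initialize: bits = 0
Entering loop: for pos in range(4):
After iteration 1: pos = 0, bits = 1
After iteration 2: pos = 1, bits = 3
After iteration 3: pos = 2, bits = 7
After iteration 4: pos = 3, bits = 15
Loop ends.

Final answer: 15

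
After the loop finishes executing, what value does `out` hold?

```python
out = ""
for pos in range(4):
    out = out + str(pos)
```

Let's trace through this code step by step.

Initialize: out = ''
Entering loop: for pos in range(4):
After iteration 1: pos = 0, out = '0'
After iteration 2: pos = 1, out = '01'
After iteration 3: pos = 2, out = '012'
After iteration 4: pos = 3, out = '0123'
Loop ends.

Final answer: '0123'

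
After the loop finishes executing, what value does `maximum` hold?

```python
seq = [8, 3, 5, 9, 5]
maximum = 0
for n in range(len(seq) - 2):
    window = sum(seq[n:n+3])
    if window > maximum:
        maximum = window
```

Let's trace through this code step by step.

Initialize: seq = [8, 3, 5, 9, 5]
Initialize: maximum = 0
Entering loop: for n in range(len(seq) - 2):
After iteration 1: n = 0, maximum = 16, window = 16
After iteration 2: n = 1, maximum = 17, window = 17
After iteration 3: n = 2, maximum = 19, window = 19
Loop ends.

Final answer: 19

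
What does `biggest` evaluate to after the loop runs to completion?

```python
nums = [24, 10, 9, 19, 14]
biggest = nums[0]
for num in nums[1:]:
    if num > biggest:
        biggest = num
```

Let's trace through this code step by step.

Initialize: nums = [24, 10, 9, 19, 14]
Initialize: biggest = 24
Entering loop: for num in nums[1:]:
After iteration 1: num = 10, biggest = 24
After iteration 2: num = 9, biggest = 24
After iteration 3: num = 19, biggest = 24
After iteration 4: num = 14, biggest = 24
Loop ends.

Final answer: 24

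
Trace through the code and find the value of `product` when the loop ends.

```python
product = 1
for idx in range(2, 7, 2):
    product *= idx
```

Let's trace through this code step by step.

Initialize: product = 1
Entering loop: for idx in range(2, 7, 2):
After iteration 1: idx = 2, product = 2
After iteration 2: idx = 4, product = 8
After iteration 3: idx = 6, product = 48
Loop ends.

Final answer: 48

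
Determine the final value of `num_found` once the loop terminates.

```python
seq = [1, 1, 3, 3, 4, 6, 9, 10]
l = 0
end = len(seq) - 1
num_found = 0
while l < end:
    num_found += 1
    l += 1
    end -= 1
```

Let's trace through this code step by step.

Initialize: seq = [1, 1, 3, 3, 4, 6, 9, 10]
Initialize: l = 0
Initialize: end = 7
Initialize: num_found = 0
Entering loop: while l < end:
After iteration 1: l = 1, end = 6, num_found = 1
After iteration 2: l = 2, end = 5, num_found = 2
After iteration 3: l = 3, end = 4, num_found = 3
After iteration 4: l = 4, end = 3, num_found = 4
Loop ends.

Final answer: 4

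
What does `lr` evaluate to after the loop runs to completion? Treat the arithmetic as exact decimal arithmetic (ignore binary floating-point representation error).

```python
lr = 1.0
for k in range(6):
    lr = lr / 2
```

Let's trace through this code step by step.

Initialize: lr = 1.0
Entering loop: for k in range(6):
After iteration 1: k = 0, lr = 0.5
After iteration 2: k = 1, lr = 0.25
After iteration 3: k = 2, lr = 0.125
After iteration 4: k = 3, lr = 0.0625
After iteration 5: k = 4, lr = 0.03125
After iteration 6: k = 5, lr = 0.015625
Loop ends.

Final answer: 0.015625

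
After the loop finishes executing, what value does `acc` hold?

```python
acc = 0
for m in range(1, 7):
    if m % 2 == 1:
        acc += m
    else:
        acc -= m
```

Let's trace through this code step by step.

Initialize: acc = 0
Entering loop: for m in range(1, 7):
After iteration 1: m = 1, acc = 1
After iteration 2: m = 2, acc = -1
After iteration 3: m = 3, acc = 2
After iteration 4: m = 4, acc = -2
After iteration 5: m = 5, acc = 3
After iteration 6: m = 6, acc = -3
Loop ends.

Final answer: -3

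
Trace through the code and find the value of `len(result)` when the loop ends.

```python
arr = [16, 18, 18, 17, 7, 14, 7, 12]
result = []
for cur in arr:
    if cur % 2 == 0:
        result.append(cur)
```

Let's trace through this code step by step.

Initialize: arr = [16, 18, 18, 17, 7, 14, 7, 12]
Initialize: result = []
Entering loop: for cur in arr:
After iteration 1: cur = 16, result = [16]
After iteration 2: cur = 18, result = [16, 18]
After iteration 3: cur = 18, result = [16, 18, 18]
After iteration 4: cur = 17, result = [16, 18, 18]
After iteration 5: cur = 7, result = [16, 18, 18]
After iteration 6: cur = 14, result = [16, 18, 18, 14]
After iteration 7: cur = 7, result = [16, 18, 18, 14]
After iteration 8: cur = 12, result = [16, 18, 18, 14, 12]
Loop ends.
len(result) = 5

Final answer: 5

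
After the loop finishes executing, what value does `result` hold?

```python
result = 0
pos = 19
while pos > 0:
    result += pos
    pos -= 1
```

Let's trace through this code step by step.

Initialize: result = 0
Initialize: pos = 19
Entering loop: while pos > 0:
After iteration 1: result = 19, pos = 18
After iteration 2: result = 37, pos = 17
After iteration 3: result = 54, pos = 16
After iteration 4: result = 70, pos = 15
After iteration 5: result = 85, pos = 14
After iteration 6: result = 99, pos = 13
After iteration 7: result = 112, pos = 12
After iteration 8: result = 124, pos = 11
After iteration 9: result = 135, pos = 10
After iteration 10: result = 145, pos = 9
After iteration 11: result = 154, pos = 8
After iteration 12: result = 162, pos = 7
After iteration 13: result = 169, pos = 6
After iteration 14: result = 175, pos = 5
After iteration 15: result = 180, pos = 4
After iteration 16: result = 184, pos = 3
After iteration 17: result = 187, pos = 2
After iteration 18: result = 189, pos = 1
After iteration 19: result = 190, pos = 0
Loop ends.

Final answer: 190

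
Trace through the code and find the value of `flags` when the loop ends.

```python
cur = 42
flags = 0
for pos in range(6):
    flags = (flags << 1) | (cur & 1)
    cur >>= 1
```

Let's trace through this code step by step.

Initialize: cur = 42
Initialize: flags = 0
Entering loop: for pos in range(6):
After iteration 1: pos = 0, cur = 21, flags = 0
After iteration 2: pos = 1, cur = 10, flags = 1
After iteration 3: pos = 2, cur = 5, flags = 2
After iteration 4: pos = 3, cur = 2, flags = 5
After iteration 5: pos = 4, cur = 1, flags = 10
After iteration 6: pos = 5, cur = 0, flags = 21
Loop ends.

Final answer: 21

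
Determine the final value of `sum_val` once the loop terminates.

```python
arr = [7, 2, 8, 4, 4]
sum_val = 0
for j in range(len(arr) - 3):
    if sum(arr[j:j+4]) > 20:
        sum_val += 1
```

Let's trace through this code step by step.

Initialize: arr = [7, 2, 8, 4, 4]
Initialize: sum_val = 0
Entering loop: for j in range(len(arr) - 3):
After iteration 1: j = 0, sum_val = 1
After iteration 2: j = 1, sum_val = 1
Loop ends.

Final answer: 1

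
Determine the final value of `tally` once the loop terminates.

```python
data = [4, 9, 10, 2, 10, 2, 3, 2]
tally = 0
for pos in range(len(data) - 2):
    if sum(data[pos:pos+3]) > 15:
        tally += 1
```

Let's trace through this code step by step.

Initialize: data = [4, 9, 10, 2, 10, 2, 3, 2]
Initialize: tally = 0
Entering loop: for pos in range(len(data) - 2):
After iteration 1: pos = 0, tally = 1
After iteration 2: pos = 1, tally = 2
After iteration 3: pos = 2, tally = 3
After iteration 4: pos = 3, tally = 3
After iteration 5: pos = 4, tally = 3
After iteration 6: pos = 5, tally = 3
Loop ends.

Final answer: 3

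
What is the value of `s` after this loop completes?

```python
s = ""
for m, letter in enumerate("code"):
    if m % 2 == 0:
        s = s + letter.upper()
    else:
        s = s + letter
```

Let's trace through this code step by step.

Initialize: s = ''
Entering loop: for m, letter in enumerate("code"):
After iteration 1: m = 0, letter = 'c', s = 'C'
After iteration 2: m = 1, letter = 'o', s = 'Co'
After iteration 3: m = 2, letter = 'd', s = 'CoD'
After iteration 4: m = 3, letter = 'e', s = 'CoDe'
Loop ends.

Final answer: 'CoDe'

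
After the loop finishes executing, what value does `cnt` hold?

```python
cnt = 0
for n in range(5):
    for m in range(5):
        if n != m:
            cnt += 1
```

Let's trace through this code step by step.

Initialize: cnt = 0
Entering loop: for n in range(5):
After iteration 1: n = 0, cnt = 4
After iteration 2: n = 1, cnt = 8
After iteration 3: n = 2, cnt = 12
After iteration 4: n = 3, cnt = 16
After iteration 5: n = 4, cnt = 20
Loop ends.

Final answer: 20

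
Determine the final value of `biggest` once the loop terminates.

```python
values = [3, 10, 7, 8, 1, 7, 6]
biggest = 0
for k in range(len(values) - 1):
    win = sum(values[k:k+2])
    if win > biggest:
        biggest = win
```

Let's trace through this code step by step.

Initialize: values = [3, 10, 7, 8, 1, 7, 6]
Initialize: biggest = 0
Entering loop: for k in range(len(values) - 1):
After iteration 1: k = 0, biggest = 13, win = 13
After iteration 2: k = 1, biggest = 17, win = 17
After iteration 3: k = 2, biggest = 17, win = 15
After iteration 4: k = 3, biggest = 17, win = 9
After iteration 5: k = 4, biggest = 17, win = 8
After iteration 6: k = 5, biggest = 17, win = 13
Loop ends.

Final answer: 17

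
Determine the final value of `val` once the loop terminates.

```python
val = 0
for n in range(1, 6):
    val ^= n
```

Let's trace through this code step by step.

Initialize: val = 0
Entering loop: for n in range(1, 6):
After iteration 1: n = 1, val = 1
After iteration 2: n = 2, val = 3
After iteration 3: n = 3, val = 0
After iteration 4: n = 4, val = 4
After iteration 5: n = 5, val = 1
Loop ends.

Final answer: 1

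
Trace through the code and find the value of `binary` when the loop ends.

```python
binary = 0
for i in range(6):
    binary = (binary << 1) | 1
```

Let's trace through this code step by step.

Initialize: binary = 0
Entering loop: for i in range(6):
After iteration 1: i = 0, binary = 1
After iteration 2: i = 1, binary = 3
After iteration 3: i = 2, binary = 7
After iteration 4: i = 3, binary = 15
After iteration 5: i = 4, binary = 31
After iteration 6: i = 5, binary = 63
Loop ends.

Final answer: 63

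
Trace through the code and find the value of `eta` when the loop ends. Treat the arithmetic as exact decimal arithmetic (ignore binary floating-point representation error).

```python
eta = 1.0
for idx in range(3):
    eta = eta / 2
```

Let's trace through this code step by step.

Initialize: eta = 1.0
Entering loop: for idx in range(3):
After iteration 1: idx = 0, eta = 0.5
After iteration 2: idx = 1, eta = 0.25
After iteration 3: idx = 2, eta = 0.125
Loop ends.

Final answer: 0.125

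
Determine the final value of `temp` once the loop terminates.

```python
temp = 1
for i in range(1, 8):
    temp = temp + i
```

Let's trace through this code step by step.

Initialize: temp = 1
Entering loop: for i in range(1, 8):
After iteration 1: i = 1, temp = 2
After iteration 2: i = 2, temp = 4
After iteration 3: i = 3, temp = 7
After iteration 4: i = 4, temp = 11
After iteration 5: i = 5, temp = 16
After iteration 6: i = 6, temp = 22
After iteration 7: i = 7, temp = 29
Loop ends.

Final answer: 29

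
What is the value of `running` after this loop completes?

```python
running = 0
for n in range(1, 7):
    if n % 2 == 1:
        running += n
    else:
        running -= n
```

Let's trace through this code step by step.

Initialize: running = 0
Entering loop: for n in range(1, 7):
After iteration 1: n = 1, running = 1
After iteration 2: n = 2, running = -1
After iteration 3: n = 3, running = 2
After iteration 4: n = 4, running = -2
After iteration 5: n = 5, running = 3
After iteration 6: n = 6, running = -3
Loop ends.

Final answer: -3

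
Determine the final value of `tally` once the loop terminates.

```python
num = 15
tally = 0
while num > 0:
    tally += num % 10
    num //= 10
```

Let's trace through this code step by step.

Initialize: num = 15
Initialize: tally = 0
Entering loop: while num > 0:
After iteration 1: num = 1, tally = 5
After iteration 2: num = 0, tally = 6
Loop ends.

Final answer: 6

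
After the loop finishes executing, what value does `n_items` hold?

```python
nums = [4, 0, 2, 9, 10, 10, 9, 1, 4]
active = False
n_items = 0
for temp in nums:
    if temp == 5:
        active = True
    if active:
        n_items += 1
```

Let's trace through this code step by step.

Initialize: nums = [4, 0, 2, 9, 10, 10, 9, 1, 4]
Initialize: active = False
Initialize: n_items = 0
Entering loop: for temp in nums:
After iteration 1: temp = 4, n_items = 0
After iteration 2: temp = 0, n_items = 0
After iteration 3: temp = 2, n_items = 0
After iteration 4: temp = 9, n_items = 0
After iteration 5: temp = 10, n_items = 0
After iteration 6: temp = 10, n_items = 0
After iteration 7: temp = 9, n_items = 0
After iteration 8: temp = 1, n_items = 0
After iteration 9: temp = 4, n_items = 0
Loop ends.

Final answer: 0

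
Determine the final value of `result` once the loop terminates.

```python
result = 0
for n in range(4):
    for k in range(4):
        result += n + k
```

Let's trace through this code step by step.

Initialize: result = 0
Entering loop: for n in range(4):
After iteration 1: n = 0, result = 6
After iteration 2: n = 1, result = 16
After iteration 3: n = 2, result = 30
After iteration 4: n = 3, result = 48
Loop ends.

Final answer: 48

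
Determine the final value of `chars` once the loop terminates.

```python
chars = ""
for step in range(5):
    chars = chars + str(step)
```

Let's trace through this code step by step.

Initialize: chars = ''
Entering loop: for step in range(5):
After iteration 1: step = 0, chars = '0'
After iteration 2: step = 1, chars = '01'
After iteration 3: step = 2, chars = '012'
After iteration 4: step = 3, chars = '0123'
After iteration 5: step = 4, chars = '01234'
Loop ends.

Final answer: '01234'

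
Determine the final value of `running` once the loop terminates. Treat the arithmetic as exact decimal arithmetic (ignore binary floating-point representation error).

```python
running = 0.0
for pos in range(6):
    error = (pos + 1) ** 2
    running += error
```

Let's trace through this code step by step.

Initialize: running = 0.0
Entering loop: for pos in range(6):
After iteration 1: pos = 0, running = 1.0, error = 1
After iteration 2: pos = 1, running = 5.0, error = 4
After iteration 3: pos = 2, running = 14.0, error = 9
After iteration 4: pos = 3, running = 30.0, error = 16
After iteration 5: pos = 4, running = 55.0, error = 25
After iteration 6: pos = 5, running = 91.0, error = 36
Loop ends.

Final answer: 91.0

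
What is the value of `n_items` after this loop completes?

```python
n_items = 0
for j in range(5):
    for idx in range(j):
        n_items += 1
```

Let's trace through this code step by step.

Initialize: n_items = 0
Entering loop: for j in range(5):
After iteration 1: j = 0, n_items = 0
After iteration 2: j = 1, n_items = 1, idx = 0
After iteration 3: j = 2, n_items = 3, idx = 1
After iteration 4: j = 3, n_items = 6, idx = 2
After iteration 5: j = 4, n_items = 10, idx = 3
Loop ends.

Final answer: 10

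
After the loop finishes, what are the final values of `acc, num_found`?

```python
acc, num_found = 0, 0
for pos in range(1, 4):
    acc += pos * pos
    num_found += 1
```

Let's trace through this code step by step.

Initialize: acc = 0
Initialize: num_found = 0
Entering loop: for pos in range(1, 4):
After iteration 1: pos = 1, acc = 1, num_found = 1
After iteration 2: pos = 2, acc = 5, num_found = 2
After iteration 3: pos = 3, acc = 14, num_found = 3
Loop ends.

Final answer: 14, 3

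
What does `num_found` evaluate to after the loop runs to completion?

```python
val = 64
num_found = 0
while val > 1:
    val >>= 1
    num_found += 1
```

Let's trace through this code step by step.

Initialize: val = 64
Initialize: num_found = 0
Entering loop: while val > 1:
After iteration 1: val = 32, num_found = 1
After iteration 2: val = 16, num_found = 2
After iteration 3: val = 8, num_found = 3
After iteration 4: val = 4, num_found = 4
After iteration 5: val = 2, num_found = 5
After iteration 6: val = 1, num_found = 6
Loop ends.

Final answer: 6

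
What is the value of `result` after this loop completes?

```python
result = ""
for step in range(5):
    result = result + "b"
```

Let's trace through this code step by step.

Initialize: result = ''
Entering loop: for step in range(5):
After iteration 1: step = 0, result = 'b'
After iteration 2: step = 1, result = 'bb'
After iteration 3: step = 2, result = 'bbb'
After iteration 4: step = 3, result = 'bbbb'
After iteration 5: step = 4, result = 'bbbbb'
Loop ends.

Final answer: 'bbbbb'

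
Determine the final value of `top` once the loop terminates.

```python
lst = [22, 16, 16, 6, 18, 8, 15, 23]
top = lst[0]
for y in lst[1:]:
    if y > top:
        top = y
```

Let's trace through this code step by step.

Initialize: lst = [22, 16, 16, 6, 18, 8, 15, 23]
Initialize: top = 22
Entering loop: for y in lst[1:]:
After iteration 1: y = 16, top = 22
After iteration 2: y = 16, top = 22
After iteration 3: y = 6, top = 22
After iteration 4: y = 18, top = 22
After iteration 5: y = 8, top = 22
After iteration 6: y = 15, top = 22
After iteration 7: y = 23, top = 23
Loop ends.

Final answer: 23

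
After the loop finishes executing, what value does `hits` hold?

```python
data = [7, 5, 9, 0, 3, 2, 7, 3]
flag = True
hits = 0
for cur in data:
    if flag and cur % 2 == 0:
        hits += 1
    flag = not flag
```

Let's trace through this code step by step.

Initialize: data = [7, 5, 9, 0, 3, 2, 7, 3]
Initialize: flag = True
Initialize: hits = 0
Entering loop: for cur in data:
After iteration 1: cur = 7, flag = False, hits = 0
After iteration 2: cur = 5, flag = True, hits = 0
After iteration 3: cur = 9, flag = False, hits = 0
After iteration 4: cur = 0, flag = True, hits = 0
After iteration 5: cur = 3, flag = False, hits = 0
After iteration 6: cur = 2, flag = True, hits = 0
After iteration 7: cur = 7, flag = False, hits = 0
After iteration 8: cur = 3, flag = True, hits = 0
Loop ends.

Final answer: 0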